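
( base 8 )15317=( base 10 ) 6863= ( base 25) AOD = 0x1ACF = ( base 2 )1101011001111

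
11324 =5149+6175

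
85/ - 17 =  - 5+0/1 = -  5.00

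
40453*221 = 8940113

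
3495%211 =119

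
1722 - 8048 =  - 6326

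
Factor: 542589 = 3^1*17^1*10639^1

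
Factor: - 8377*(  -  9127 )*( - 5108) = - 390541737932=- 2^2*1277^1*8377^1*9127^1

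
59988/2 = 29994 = 29994.00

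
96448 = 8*12056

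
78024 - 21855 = 56169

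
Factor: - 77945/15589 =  - 5 = -5^1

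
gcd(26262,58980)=6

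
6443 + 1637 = 8080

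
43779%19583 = 4613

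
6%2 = 0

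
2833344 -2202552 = 630792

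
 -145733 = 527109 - 672842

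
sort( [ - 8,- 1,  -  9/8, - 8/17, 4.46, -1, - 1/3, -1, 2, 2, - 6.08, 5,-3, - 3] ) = [ - 8, - 6.08, -3, - 3, - 9/8, - 1, - 1,- 1, - 8/17, - 1/3, 2, 2,  4.46 , 5]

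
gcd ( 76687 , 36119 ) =1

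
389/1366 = 389/1366 = 0.28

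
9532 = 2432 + 7100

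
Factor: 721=7^1*103^1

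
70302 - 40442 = 29860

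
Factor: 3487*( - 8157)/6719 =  - 28443459/6719   =  - 3^1*11^1*317^1*2719^1*6719^( - 1)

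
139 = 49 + 90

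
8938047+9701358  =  18639405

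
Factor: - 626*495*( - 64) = 2^7*3^2 * 5^1 * 11^1*313^1=19831680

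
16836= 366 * 46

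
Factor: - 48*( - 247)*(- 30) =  - 355680 = -2^5*3^2*5^1*13^1*19^1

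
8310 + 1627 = 9937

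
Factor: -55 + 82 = 3^3  =  27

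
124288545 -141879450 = -17590905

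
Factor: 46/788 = 2^(-1 )*23^1*197^ ( - 1)= 23/394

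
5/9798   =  5/9798 = 0.00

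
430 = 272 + 158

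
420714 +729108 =1149822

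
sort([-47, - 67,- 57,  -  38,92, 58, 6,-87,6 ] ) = [ - 87, - 67, - 57,-47,-38,6,6, 58, 92 ]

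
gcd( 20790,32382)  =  126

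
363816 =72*5053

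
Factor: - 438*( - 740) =2^3*  3^1*5^1 * 37^1*73^1 =324120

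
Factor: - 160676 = -2^2 * 40169^1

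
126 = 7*18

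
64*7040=450560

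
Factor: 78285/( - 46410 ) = -2^( - 1)*7^( - 1) * 13^( - 1 )*307^1 =- 307/182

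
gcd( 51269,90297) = 1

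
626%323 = 303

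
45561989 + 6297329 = 51859318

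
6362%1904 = 650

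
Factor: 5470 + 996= 2^1*53^1*61^1 = 6466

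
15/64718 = 15/64718= 0.00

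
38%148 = 38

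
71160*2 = 142320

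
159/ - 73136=-1 + 72977/73136 = - 0.00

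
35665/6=5944+1/6  =  5944.17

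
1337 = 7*191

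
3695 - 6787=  - 3092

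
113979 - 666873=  - 552894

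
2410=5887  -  3477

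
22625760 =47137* 480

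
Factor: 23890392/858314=2^2*3^2*23^( - 1 )*47^( - 1)*397^( - 1 )*449^1*739^1=11945196/429157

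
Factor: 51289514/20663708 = 2^( -1)*13^( - 1 )*109^1*235273^1*397379^( -1 ) = 25644757/10331854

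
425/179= 425/179  =  2.37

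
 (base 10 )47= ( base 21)25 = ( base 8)57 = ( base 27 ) 1K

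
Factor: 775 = 5^2*31^1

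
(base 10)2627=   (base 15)ba2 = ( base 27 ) 3g8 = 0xa43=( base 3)10121022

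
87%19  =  11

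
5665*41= 232265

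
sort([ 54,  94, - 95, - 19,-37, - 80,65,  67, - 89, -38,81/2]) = [ - 95, - 89,-80, - 38,-37, -19, 81/2,54, 65, 67, 94 ] 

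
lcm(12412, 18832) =546128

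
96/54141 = 32/18047 = 0.00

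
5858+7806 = 13664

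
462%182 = 98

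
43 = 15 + 28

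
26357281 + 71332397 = 97689678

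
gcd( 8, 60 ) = 4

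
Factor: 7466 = 2^1*  3733^1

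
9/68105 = 9/68105 = 0.00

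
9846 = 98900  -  89054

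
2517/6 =419 + 1/2= 419.50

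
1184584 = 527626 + 656958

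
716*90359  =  64697044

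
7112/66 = 3556/33 =107.76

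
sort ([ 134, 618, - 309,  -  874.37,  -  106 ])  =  [  -  874.37,  -  309, - 106, 134,618]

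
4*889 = 3556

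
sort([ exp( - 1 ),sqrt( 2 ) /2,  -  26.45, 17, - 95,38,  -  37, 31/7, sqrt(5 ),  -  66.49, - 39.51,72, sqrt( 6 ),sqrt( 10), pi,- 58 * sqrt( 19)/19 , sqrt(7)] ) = [  -  95, - 66.49, - 39.51, - 37,-26.45, - 58*sqrt( 19 ) /19,  exp(-1 ),sqrt( 2)/2, sqrt( 5 ),sqrt( 6 ),  sqrt(7), pi,  sqrt( 10 ),31/7, 17, 38,72]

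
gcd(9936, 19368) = 72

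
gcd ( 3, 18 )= 3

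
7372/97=76 = 76.00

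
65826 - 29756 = 36070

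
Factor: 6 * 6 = 2^2*3^2 =36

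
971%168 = 131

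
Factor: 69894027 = 3^2* 7^1*19^1*58391^1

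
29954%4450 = 3254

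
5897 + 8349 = 14246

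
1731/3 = 577= 577.00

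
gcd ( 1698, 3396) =1698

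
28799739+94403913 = 123203652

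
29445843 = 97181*303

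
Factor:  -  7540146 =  - 2^1*3^2*17^1*41^1*601^1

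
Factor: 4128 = 2^5 * 3^1 * 43^1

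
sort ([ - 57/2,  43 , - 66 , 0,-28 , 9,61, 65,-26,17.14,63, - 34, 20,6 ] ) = [  -  66, -34, - 57/2, - 28, -26 , 0, 6, 9, 17.14, 20, 43,61,63,65] 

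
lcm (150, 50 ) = 150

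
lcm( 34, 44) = 748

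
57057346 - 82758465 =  - 25701119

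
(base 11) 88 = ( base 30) 36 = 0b1100000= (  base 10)96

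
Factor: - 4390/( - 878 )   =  5 = 5^1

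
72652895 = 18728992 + 53923903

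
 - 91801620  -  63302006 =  - 155103626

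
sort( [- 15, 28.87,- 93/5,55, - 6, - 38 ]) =[- 38,  -  93/5  ,-15,-6, 28.87,55 ]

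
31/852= 31/852  =  0.04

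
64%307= 64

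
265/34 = 7 + 27/34 = 7.79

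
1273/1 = 1273 =1273.00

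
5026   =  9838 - 4812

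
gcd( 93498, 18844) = 2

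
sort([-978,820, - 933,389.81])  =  [-978, - 933,389.81,820]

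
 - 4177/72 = -59 + 71/72= -  58.01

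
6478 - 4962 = 1516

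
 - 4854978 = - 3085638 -1769340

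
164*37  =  6068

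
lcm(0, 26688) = 0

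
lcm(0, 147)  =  0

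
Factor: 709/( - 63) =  - 3^( - 2 )*7^ (-1 )*709^1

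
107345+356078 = 463423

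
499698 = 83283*6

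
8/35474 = 4/17737 = 0.00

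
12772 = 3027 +9745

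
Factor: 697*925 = 644725= 5^2*17^1*37^1*41^1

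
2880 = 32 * 90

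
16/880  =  1/55 =0.02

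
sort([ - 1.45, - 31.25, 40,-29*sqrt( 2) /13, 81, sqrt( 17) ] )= [ - 31.25, - 29*sqrt(2 ) /13, - 1.45, sqrt( 17 ), 40,81]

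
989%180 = 89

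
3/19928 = 3/19928 = 0.00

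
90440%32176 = 26088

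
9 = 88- 79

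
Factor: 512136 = 2^3*3^3 *2371^1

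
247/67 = 3 + 46/67 = 3.69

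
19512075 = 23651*825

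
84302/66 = 1277 + 10/33 = 1277.30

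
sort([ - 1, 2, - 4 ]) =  [ - 4, - 1,2]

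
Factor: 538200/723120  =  2^( - 1)*3^1*5^1*13^1*131^( - 1) = 195/262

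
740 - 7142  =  -6402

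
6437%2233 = 1971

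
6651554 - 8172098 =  -1520544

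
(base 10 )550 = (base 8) 1046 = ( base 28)JI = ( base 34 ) G6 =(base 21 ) 154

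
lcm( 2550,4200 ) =71400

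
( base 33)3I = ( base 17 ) 6f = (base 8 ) 165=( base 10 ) 117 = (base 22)57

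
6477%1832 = 981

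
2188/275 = 2188/275 = 7.96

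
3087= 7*441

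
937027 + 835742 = 1772769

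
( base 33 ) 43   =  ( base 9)160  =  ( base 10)135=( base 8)207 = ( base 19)72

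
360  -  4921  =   - 4561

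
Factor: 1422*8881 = 2^1*3^2*79^1*83^1*107^1=12628782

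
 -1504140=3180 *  (-473) 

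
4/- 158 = -1 + 77/79 = - 0.03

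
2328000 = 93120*25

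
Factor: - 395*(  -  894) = 2^1*3^1 * 5^1* 79^1*149^1 = 353130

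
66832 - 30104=36728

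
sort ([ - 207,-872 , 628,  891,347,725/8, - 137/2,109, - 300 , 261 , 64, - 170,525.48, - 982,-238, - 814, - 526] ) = [ - 982, - 872, - 814, - 526, - 300, - 238, - 207,-170, - 137/2,64, 725/8,109,261,347  ,  525.48,628,891 ] 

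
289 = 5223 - 4934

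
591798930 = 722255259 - 130456329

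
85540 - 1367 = 84173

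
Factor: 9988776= 2^3*3^2*7^1 *19819^1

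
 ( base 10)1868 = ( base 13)B09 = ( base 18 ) 5de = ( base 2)11101001100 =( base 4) 131030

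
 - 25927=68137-94064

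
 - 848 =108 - 956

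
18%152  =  18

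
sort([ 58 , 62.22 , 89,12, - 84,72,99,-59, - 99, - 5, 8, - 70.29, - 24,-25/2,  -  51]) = [- 99,-84, - 70.29,  -  59, - 51,  -  24, - 25/2, - 5, 8,12,58, 62.22, 72 , 89,99] 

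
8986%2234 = 50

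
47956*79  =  3788524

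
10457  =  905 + 9552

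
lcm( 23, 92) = 92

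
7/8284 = 7/8284 = 0.00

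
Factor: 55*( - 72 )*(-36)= 142560 =2^5*3^4*5^1 *11^1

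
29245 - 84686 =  - 55441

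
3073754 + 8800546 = 11874300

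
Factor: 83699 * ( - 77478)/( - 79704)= 1080805187/13284= 2^( - 2 )*3^( - 4)*7^1*11^1*37^1*41^( - 1)  *  349^1*1087^1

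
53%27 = 26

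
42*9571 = 401982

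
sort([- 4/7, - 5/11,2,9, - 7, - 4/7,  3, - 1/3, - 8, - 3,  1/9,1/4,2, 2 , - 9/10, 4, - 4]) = [ -8, -7, - 4,  -  3 ,-9/10,  -  4/7,  -  4/7,-5/11,-1/3,1/9,1/4,2 , 2,2,3,4,9]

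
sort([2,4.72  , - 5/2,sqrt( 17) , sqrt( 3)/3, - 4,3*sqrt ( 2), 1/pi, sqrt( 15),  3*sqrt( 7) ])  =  [ - 4, - 5/2, 1/pi, sqrt( 3)/3, 2, sqrt(15),sqrt( 17),3*sqrt(2),4.72 , 3*sqrt( 7)]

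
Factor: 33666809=11^1*151^1 * 20269^1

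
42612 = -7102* ( - 6)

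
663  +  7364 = 8027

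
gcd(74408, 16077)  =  1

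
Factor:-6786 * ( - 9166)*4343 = 270136667268 =2^2*3^2*13^1*29^1* 43^1*101^1* 4583^1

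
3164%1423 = 318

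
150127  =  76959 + 73168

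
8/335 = 8/335 =0.02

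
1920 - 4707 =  - 2787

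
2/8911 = 2/8911 = 0.00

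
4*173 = 692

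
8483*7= 59381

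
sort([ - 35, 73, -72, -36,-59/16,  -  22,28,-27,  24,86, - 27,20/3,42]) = [ - 72,-36, -35, - 27, - 27,-22,-59/16,20/3,  24,28,42,73,86]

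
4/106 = 2/53 = 0.04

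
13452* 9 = 121068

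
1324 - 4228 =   -  2904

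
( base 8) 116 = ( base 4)1032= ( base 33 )2C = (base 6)210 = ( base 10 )78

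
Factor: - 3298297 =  - 3298297^1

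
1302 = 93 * 14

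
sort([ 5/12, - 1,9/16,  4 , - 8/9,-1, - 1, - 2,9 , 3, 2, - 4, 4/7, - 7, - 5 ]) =[-7, - 5,-4, - 2, - 1,- 1 , - 1,- 8/9,5/12, 9/16,4/7,2,3,  4 , 9] 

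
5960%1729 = 773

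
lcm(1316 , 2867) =80276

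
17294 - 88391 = -71097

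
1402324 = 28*50083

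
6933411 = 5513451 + 1419960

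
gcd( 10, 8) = 2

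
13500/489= 4500/163 =27.61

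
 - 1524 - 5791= - 7315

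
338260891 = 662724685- 324463794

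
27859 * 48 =1337232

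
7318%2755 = 1808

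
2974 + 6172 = 9146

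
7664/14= 547+3/7= 547.43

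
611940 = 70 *8742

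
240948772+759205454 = 1000154226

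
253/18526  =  253/18526 = 0.01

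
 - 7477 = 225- 7702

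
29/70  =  29/70 = 0.41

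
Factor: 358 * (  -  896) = -320768 = - 2^8*7^1*179^1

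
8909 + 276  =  9185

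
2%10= 2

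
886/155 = 5 + 111/155 = 5.72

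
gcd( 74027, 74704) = 1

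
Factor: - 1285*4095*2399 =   -  3^2*5^2 *7^1*13^1*257^1*2399^1 = -12623717925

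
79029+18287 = 97316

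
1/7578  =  1/7578 = 0.00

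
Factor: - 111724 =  - 2^2*17^1 * 31^1*53^1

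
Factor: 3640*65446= 238223440 = 2^4 * 5^1  *  7^1*13^1*43^1*761^1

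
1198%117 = 28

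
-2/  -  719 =2/719 = 0.00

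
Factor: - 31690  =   - 2^1*5^1*3169^1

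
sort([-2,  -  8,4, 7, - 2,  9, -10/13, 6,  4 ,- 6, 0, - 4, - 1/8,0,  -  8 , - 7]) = [-8,  -  8,  -  7,-6, - 4,-2 , - 2, - 10/13, - 1/8, 0, 0, 4, 4, 6, 7,9]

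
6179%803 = 558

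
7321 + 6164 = 13485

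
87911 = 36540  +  51371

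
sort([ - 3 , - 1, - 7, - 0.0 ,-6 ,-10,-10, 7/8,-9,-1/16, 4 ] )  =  [ - 10,-10,-9,-7,-6 , - 3, - 1,-1/16 ,-0.0,7/8,4]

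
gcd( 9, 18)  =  9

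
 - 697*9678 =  - 6745566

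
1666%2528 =1666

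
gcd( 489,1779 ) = 3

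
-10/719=-10/719 = - 0.01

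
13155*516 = 6787980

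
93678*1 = 93678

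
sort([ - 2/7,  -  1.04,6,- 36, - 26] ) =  [ -36  , - 26, - 1.04, - 2/7,6]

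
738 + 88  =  826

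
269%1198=269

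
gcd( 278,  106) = 2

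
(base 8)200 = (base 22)5i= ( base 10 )128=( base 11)107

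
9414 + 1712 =11126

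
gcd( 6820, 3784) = 44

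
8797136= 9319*944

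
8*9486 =75888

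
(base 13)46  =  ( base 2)111010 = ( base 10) 58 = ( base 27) 24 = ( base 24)2a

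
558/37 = 15 + 3/37 = 15.08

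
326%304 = 22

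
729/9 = 81 = 81.00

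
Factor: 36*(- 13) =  - 2^2*3^2*13^1  =  - 468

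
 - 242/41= - 242/41 = - 5.90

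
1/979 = 1/979 = 0.00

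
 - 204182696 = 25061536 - 229244232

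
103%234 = 103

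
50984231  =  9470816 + 41513415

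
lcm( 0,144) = 0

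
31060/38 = 817 + 7/19  =  817.37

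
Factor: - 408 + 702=2^1*3^1 * 7^2= 294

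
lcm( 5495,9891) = 49455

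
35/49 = 5/7= 0.71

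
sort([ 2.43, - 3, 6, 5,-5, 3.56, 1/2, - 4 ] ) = [- 5, - 4, - 3, 1/2,2.43,3.56 , 5, 6 ]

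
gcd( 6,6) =6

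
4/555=4/555 = 0.01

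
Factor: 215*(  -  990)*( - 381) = 2^1 *3^3*5^2*11^1*43^1*127^1 = 81095850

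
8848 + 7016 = 15864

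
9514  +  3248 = 12762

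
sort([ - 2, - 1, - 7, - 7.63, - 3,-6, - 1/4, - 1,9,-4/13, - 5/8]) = [ - 7.63 , -7, - 6, - 3, - 2, - 1, - 1, -5/8,- 4/13, - 1/4, 9]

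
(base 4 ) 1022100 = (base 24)860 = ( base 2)1001010010000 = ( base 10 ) 4752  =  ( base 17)G79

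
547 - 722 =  - 175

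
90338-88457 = 1881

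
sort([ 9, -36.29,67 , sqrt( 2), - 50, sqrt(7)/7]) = [  -  50, - 36.29,sqrt( 7 ) /7,sqrt(2),9, 67]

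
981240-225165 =756075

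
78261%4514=1523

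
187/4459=187/4459 = 0.04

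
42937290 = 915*46926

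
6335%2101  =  32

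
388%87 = 40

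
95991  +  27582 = 123573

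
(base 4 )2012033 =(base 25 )DIG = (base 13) 3bab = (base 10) 8591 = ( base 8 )20617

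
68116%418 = 400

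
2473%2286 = 187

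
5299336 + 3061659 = 8360995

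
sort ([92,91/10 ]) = [ 91/10,  92 ]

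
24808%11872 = 1064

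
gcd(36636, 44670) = 6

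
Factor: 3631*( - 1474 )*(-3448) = 18454020112  =  2^4*11^1*67^1*431^1 * 3631^1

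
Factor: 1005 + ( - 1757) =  - 752= - 2^4*47^1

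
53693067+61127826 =114820893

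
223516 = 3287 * 68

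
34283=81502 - 47219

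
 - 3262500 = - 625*5220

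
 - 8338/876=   -  10+211/438 = -9.52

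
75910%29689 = 16532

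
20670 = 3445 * 6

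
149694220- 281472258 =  - 131778038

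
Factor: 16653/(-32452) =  - 2^ ( - 2 ) * 3^1 * 13^1*19^(  -  1 )  =  -39/76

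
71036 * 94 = 6677384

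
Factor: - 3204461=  - 13^1*246497^1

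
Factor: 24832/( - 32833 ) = - 2^8*97^1*32833^ (-1) 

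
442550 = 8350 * 53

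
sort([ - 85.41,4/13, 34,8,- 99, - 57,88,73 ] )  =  [ -99, - 85.41,-57,  4/13,8,34,73,88] 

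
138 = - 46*( - 3)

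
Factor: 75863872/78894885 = 2^6 * 3^ ( - 1 ) * 5^( - 1) * 7^1* 439^ ( - 1 )*11981^( - 1)*169339^1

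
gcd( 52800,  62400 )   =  4800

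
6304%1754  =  1042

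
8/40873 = 8/40873 = 0.00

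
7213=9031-1818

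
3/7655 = 3/7655= 0.00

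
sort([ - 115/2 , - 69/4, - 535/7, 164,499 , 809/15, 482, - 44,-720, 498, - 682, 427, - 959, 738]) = [ - 959,-720, - 682,-535/7, -115/2, - 44, - 69/4, 809/15,164, 427,482 , 498, 499, 738 ] 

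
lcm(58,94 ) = 2726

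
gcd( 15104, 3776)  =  3776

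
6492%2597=1298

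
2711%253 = 181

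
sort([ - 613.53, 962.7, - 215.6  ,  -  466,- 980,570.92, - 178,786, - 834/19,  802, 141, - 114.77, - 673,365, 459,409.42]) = [  -  980, - 673,  -  613.53, -466,  -  215.6,-178, - 114.77, - 834/19, 141,  365, 409.42,459, 570.92,786, 802, 962.7 ]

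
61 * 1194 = 72834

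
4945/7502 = 4945/7502 = 0.66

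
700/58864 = 175/14716 =0.01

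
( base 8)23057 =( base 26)ebp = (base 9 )14361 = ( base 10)9775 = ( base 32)9HF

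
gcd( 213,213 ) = 213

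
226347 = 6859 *33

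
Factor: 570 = 2^1 * 3^1*5^1*19^1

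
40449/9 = 13483/3 = 4494.33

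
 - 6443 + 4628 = -1815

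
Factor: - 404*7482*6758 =  -  20427595824= -2^4*3^1* 29^1 * 31^1*43^1*101^1*109^1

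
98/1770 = 49/885 = 0.06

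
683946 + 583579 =1267525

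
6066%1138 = 376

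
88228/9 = 9803 + 1/9 = 9803.11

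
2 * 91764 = 183528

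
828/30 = 27+ 3/5 = 27.60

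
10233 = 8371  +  1862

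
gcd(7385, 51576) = 7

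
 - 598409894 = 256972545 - 855382439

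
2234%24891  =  2234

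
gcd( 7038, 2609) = 1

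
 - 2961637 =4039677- 7001314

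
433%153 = 127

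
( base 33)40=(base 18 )76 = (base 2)10000100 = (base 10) 132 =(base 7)246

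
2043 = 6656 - 4613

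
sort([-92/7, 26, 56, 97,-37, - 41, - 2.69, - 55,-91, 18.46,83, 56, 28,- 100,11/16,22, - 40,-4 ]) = [ - 100, - 91, - 55,-41,-40,-37,-92/7,  -  4, - 2.69 , 11/16, 18.46, 22, 26,28, 56, 56, 83, 97]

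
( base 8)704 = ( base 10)452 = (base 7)1214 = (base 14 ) 244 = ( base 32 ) e4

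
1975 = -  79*(-25 ) 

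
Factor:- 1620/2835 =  - 4/7 = - 2^2*7^( - 1) 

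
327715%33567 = 25612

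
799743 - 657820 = 141923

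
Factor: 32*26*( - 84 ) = - 69888 =- 2^8 * 3^1*7^1*13^1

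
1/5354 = 1/5354=0.00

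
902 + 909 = 1811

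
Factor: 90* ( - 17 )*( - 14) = 21420 = 2^2*3^2*5^1*7^1*17^1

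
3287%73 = 2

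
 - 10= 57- 67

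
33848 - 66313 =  - 32465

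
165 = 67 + 98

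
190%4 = 2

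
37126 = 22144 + 14982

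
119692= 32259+87433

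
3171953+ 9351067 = 12523020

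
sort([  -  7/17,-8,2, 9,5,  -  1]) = [ - 8, - 1, - 7/17,2,5, 9 ]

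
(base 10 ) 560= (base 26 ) le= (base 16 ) 230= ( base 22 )13a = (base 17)1fg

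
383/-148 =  - 383/148= - 2.59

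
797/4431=797/4431=0.18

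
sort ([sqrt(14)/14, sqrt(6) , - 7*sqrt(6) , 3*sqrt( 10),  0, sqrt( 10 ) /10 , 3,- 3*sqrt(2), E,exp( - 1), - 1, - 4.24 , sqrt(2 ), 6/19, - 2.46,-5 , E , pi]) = [  -  7*sqrt (6),-5, - 3 * sqrt( 2 ) , -4.24, - 2.46, - 1,0,sqrt(14) /14,  6/19,sqrt( 10)/10  ,  exp( - 1 ),sqrt(2 ), sqrt (6 ) , E, E, 3 , pi,  3*sqrt ( 10) ]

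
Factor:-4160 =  - 2^6*5^1*13^1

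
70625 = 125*565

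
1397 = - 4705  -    -  6102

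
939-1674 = -735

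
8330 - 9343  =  - 1013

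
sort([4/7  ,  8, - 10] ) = [-10,4/7,8 ] 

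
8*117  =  936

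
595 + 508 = 1103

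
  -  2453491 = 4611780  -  7065271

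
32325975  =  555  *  58245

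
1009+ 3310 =4319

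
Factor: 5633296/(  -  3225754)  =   - 2^3*7^(-1 )*103^(  -  1 )*2237^( - 1)*352081^1= -2816648/1612877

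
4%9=4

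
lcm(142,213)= 426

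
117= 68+49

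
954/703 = 1 + 251/703=1.36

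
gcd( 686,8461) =1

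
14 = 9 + 5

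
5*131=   655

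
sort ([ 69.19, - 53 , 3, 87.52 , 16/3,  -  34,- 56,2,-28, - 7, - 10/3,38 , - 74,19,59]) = [- 74, - 56, - 53,-34,-28, - 7, - 10/3,2,3,16/3, 19, 38,59, 69.19,87.52]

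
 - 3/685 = -3/685=-0.00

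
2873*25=71825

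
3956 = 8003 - 4047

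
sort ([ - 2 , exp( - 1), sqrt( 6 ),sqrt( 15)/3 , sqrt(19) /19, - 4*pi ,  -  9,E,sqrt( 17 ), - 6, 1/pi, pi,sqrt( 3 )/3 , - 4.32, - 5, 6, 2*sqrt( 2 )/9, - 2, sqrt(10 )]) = [-4*pi, - 9, - 6, - 5, - 4.32,-2, - 2, sqrt( 19) /19  ,  2*sqrt( 2)/9,1/pi, exp ( - 1),  sqrt (3 ) /3, sqrt (15) /3 , sqrt(6 ), E,pi, sqrt ( 10 ), sqrt( 17), 6]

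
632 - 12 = 620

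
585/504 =1 +9/56 = 1.16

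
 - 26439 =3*( - 8813)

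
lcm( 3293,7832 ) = 289784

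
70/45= 14/9  =  1.56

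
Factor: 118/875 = 2^1*5^(- 3)*7^ (-1)*59^1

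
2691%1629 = 1062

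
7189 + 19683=26872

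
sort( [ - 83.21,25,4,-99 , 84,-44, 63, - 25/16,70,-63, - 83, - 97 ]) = [ - 99, - 97,-83.21, - 83, - 63,-44,-25/16,4, 25, 63, 70,84]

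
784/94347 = 784/94347= 0.01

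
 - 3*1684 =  - 5052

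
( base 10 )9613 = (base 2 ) 10010110001101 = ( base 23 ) I3M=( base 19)17BI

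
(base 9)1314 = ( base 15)45a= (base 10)985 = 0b1111011001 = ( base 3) 1100111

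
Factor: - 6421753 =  - 13^1 * 19^1*25999^1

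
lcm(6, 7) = 42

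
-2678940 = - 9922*270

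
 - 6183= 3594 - 9777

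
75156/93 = 25052/31 = 808.13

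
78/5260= 39/2630=0.01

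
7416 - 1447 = 5969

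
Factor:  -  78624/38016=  - 2^( - 2)*7^1*11^ ( - 1 )*13^1 = - 91/44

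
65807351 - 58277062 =7530289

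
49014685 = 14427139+34587546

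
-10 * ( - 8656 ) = 86560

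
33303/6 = 5550 + 1/2 = 5550.50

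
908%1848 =908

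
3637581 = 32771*111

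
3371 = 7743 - 4372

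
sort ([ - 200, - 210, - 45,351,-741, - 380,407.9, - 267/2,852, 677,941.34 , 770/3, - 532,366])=[ - 741,- 532,-380 , - 210, - 200, - 267/2, - 45,  770/3,351, 366, 407.9,677,852,941.34 ]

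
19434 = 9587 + 9847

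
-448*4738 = - 2122624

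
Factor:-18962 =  - 2^1*19^1*499^1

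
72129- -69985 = 142114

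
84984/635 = 84984/635= 133.83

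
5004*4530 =22668120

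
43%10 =3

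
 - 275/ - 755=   55/151 = 0.36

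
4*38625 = 154500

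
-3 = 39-42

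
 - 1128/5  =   - 226  +  2/5   =  - 225.60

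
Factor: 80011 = 29^1 * 31^1*89^1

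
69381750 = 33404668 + 35977082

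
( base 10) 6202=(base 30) 6QM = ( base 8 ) 14072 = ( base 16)183a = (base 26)94E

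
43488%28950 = 14538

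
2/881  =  2/881 = 0.00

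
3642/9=404 + 2/3= 404.67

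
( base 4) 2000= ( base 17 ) 79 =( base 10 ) 128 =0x80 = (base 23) 5D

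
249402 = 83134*3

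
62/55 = 1 +7/55 = 1.13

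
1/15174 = 1/15174 = 0.00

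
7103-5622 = 1481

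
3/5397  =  1/1799 = 0.00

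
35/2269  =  35/2269 = 0.02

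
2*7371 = 14742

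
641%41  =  26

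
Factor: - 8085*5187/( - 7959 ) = 3^1  *5^1 * 7^2*11^1*13^1*19^1*379^( -1 )=1996995/379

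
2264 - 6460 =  - 4196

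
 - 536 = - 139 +-397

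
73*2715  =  198195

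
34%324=34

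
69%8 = 5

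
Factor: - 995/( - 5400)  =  199/1080 = 2^(  -  3)*3^ ( - 3 )*5^( - 1 )*199^1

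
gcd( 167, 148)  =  1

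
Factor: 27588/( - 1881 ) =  -2^2 * 3^( - 1) * 11^1 =-  44/3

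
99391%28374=14269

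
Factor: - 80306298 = -2^1*3^2*4461461^1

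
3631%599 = 37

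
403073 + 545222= 948295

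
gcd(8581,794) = 1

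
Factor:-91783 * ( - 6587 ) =7^1*17^1*941^1*5399^1=   604574621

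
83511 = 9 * 9279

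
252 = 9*28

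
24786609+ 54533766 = 79320375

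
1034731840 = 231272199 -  - 803459641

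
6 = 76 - 70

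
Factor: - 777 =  - 3^1*7^1*37^1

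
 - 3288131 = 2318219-5606350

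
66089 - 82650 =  - 16561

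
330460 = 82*4030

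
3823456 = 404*9464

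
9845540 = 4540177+5305363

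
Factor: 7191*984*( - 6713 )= -47500812072 = -2^3*3^3*7^2*17^1 * 41^1 * 47^1*137^1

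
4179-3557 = 622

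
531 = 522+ 9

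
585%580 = 5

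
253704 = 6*42284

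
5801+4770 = 10571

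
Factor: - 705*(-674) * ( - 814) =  - 386788380 = - 2^2*3^1*5^1*11^1*37^1*47^1 *337^1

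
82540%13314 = 2656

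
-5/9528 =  - 1 + 9523/9528=- 0.00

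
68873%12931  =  4218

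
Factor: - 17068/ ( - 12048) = 2^(-2)*3^ ( - 1)*17^1 = 17/12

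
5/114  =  5/114 = 0.04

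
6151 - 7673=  - 1522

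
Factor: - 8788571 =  - 11^1 * 798961^1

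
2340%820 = 700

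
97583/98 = 995  +  73/98 = 995.74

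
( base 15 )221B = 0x1c3a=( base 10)7226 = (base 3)100220122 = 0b1110000111010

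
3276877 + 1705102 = 4981979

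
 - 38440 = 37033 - 75473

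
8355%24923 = 8355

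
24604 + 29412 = 54016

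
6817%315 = 202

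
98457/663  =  148 + 111/221=148.50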